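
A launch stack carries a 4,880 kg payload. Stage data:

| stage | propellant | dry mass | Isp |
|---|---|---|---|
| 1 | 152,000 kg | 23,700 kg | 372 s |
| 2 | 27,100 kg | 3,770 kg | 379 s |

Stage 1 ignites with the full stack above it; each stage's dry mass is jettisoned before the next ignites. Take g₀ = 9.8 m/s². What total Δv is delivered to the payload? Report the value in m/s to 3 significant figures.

Δv ≈ 9900 m/s

Ignition mass of stage 1 = 152,000+23,700 + 27,100+3,770 + 4,880 = 211,450 kg.
Stage 1: m₀ = 211,450 kg, m_f = 211,450 − 152,000 = 59,450 kg; Δv = 372×9.8×ln(3.557) = 3645.6×1.2689 ≈ 4626 m/s.
Stage 2: m₀ = 35,750 kg, m_f = 35,750 − 27,100 = 8,650 kg; Δv = 379×9.8×ln(4.133) = 3714.2×1.4190 ≈ 5270 m/s.
Total Δv = 4626 + 5270 = 9896 m/s.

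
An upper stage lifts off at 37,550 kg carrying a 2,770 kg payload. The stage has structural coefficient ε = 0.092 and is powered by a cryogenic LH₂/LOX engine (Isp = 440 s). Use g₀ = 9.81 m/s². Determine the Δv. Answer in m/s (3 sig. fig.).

Δv ≈ 7940 m/s

Stage wet mass = m₀ − payload = 37,550 − 2,770 = 34,780 kg.
Stage dry mass = ε × stage wet mass = 0.092 × 34,780 = 3,199.76 kg.
Burnout mass m_f = stage dry + payload = 3,199.76 + 2,770 = 5,969.76 kg.
v_e = Isp · g₀ = 440 × 9.81 = 4316.4 m/s.
Δv = v_e · ln(37,550/5,969.76) = 4316.4 × ln(6.29) = 4316.4 × 1.8390 ≈ 7938 m/s.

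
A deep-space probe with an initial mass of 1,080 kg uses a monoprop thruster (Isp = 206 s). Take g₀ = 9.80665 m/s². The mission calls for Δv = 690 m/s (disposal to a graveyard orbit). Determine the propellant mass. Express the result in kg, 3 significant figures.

propellant mass ≈ 312 kg

v_e = Isp · g₀ = 206 × 9.80665 = 2020.2 m/s.
By the Tsiolkovsky rocket equation, m₀/m_f = exp(Δv / v_e) = exp(690 / 2020.2) = exp(0.3416) = 1.4071.
m_f = 1,080 / 1.4071 = 767.536 kg, so propellant = m₀ − m_f = 1,080 − 767.536 = 312.464 kg.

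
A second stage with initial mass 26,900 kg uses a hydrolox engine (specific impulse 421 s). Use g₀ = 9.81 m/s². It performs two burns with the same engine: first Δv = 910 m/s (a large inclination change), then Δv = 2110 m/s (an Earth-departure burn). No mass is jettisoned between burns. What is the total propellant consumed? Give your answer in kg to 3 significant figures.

v_e = Isp · g₀ = 421 × 9.81 = 4130.0 m/s.
After the first burn: m = 26900 × exp(−910/4130.0) = 26900 × 0.80225 = 21,580.5 kg.
After the second burn: m = 21,580.5 × exp(−2110/4130.0) = 21,580.5 × 0.59996 = 12,947.4 kg.
Total propellant = m₀ − m_final = 26900 − 12,947.4 = 13,952.6 kg.

total propellant consumed ≈ 14000 kg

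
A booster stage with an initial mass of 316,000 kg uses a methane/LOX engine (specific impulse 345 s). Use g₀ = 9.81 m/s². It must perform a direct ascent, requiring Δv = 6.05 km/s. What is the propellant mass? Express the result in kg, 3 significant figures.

propellant mass ≈ 263000 kg

v_e = Isp · g₀ = 345 × 9.81 = 3384.5 m/s.
Rocket equation: m₀/m_f = exp(Δv / v_e) = exp(6050 / 3384.5) = exp(1.7876) = 5.9750.
m_f = 316,000 / 5.9750 = 52,887 kg, so propellant = m₀ − m_f = 316,000 − 52,887 = 263,113 kg.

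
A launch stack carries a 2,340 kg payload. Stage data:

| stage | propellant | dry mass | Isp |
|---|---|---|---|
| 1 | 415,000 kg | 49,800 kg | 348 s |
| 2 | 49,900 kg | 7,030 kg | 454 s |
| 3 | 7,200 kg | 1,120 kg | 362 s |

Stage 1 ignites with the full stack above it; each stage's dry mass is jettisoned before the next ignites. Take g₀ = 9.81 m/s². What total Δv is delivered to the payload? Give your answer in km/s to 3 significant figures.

Δv ≈ 15.1 km/s

Ignition mass of stage 1 = 415,000+49,800 + 49,900+7,030 + 7,200+1,120 + 2,340 = 532,390 kg.
Stage 1: m₀ = 532,390 kg, m_f = 532,390 − 415,000 = 117,390 kg; Δv = 348×9.81×ln(4.535) = 3413.9×1.5119 ≈ 5161 m/s.
Stage 2: m₀ = 67,590 kg, m_f = 67,590 − 49,900 = 17,690 kg; Δv = 454×9.81×ln(3.821) = 4453.7×1.3405 ≈ 5970 m/s.
Stage 3: m₀ = 10,660 kg, m_f = 10,660 − 7,200 = 3,460 kg; Δv = 362×9.81×ln(3.081) = 3551.2×1.1252 ≈ 3996 m/s.
Total Δv = 5161 + 5970 + 3996 = 15127 m/s.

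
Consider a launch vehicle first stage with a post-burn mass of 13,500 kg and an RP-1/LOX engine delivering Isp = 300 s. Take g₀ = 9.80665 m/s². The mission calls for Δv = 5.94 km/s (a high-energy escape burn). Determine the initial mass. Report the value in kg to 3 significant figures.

initial mass ≈ 102000 kg

v_e = Isp · g₀ = 300 × 9.80665 = 2942.0 m/s.
Rocket equation: m₀/m_f = exp(Δv / v_e) = exp(5940 / 2942.0) = exp(2.0190) = 7.5311.
m₀ = m_f × 7.5311 = 13,500 × 7.5311 = 101,670 kg.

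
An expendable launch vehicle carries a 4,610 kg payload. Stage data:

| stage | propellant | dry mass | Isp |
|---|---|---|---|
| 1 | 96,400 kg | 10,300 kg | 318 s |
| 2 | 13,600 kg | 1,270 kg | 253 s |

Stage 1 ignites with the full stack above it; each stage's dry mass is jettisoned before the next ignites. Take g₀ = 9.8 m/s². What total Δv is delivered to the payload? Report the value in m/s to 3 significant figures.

Δv ≈ 7470 m/s

Ignition mass of stage 1 = 96,400+10,300 + 13,600+1,270 + 4,610 = 126,180 kg.
Stage 1: m₀ = 126,180 kg, m_f = 126,180 − 96,400 = 29,780 kg; Δv = 318×9.8×ln(4.237) = 3116.4×1.4439 ≈ 4500 m/s.
Stage 2: m₀ = 19,480 kg, m_f = 19,480 − 13,600 = 5,880 kg; Δv = 253×9.8×ln(3.313) = 2479.4×1.1978 ≈ 2970 m/s.
Total Δv = 4500 + 2970 = 7470 m/s.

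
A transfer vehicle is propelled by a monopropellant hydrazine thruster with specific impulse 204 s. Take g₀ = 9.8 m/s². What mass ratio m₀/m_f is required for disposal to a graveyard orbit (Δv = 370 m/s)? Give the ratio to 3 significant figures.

v_e = Isp · g₀ = 204 × 9.8 = 1999.2 m/s.
m₀/m_f = exp(Δv / v_e) = exp(370 / 1999.2) = exp(0.1851) = 1.2033.

mass ratio ≈ 1.20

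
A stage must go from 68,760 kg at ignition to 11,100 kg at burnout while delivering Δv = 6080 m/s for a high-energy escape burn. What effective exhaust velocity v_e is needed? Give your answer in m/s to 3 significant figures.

ln(m₀/m_f) = ln(68760/11100) = ln(6.195) = 1.8237.
Using Δv = v_e ln(m₀/m_f): v_e = Δv / ln(m₀/m_f) = 6080 / 1.8237 = 3333.9 m/s.

v_e ≈ 3330 m/s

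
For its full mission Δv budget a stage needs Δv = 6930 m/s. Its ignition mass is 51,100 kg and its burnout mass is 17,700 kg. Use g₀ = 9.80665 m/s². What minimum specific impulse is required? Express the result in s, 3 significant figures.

ln(m₀/m_f) = ln(51100/17700) = ln(2.887) = 1.0602.
From the ideal rocket equation, v_e = Δv / ln(m₀/m_f) = 6930 / 1.0602 = 6536.4 m/s.
Isp = v_e / g₀ = 6536.4 / 9.80665 = 666.5 s.

Isp ≈ 667 s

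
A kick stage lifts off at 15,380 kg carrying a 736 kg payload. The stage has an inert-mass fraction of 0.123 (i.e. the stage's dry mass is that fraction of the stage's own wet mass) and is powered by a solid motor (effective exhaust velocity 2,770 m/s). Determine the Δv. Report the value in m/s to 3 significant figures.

Stage wet mass = m₀ − payload = 15,380 − 736 = 14,644 kg.
Stage dry mass = ε × stage wet mass = 0.123 × 14,644 = 1,801.21 kg.
Burnout mass m_f = stage dry + payload = 1,801.21 + 736 = 2,537.21 kg.
Δv = v_e · ln(15,380/2,537.21) = 2770.0 × ln(6.062) = 2770.0 × 1.8020 ≈ 4992 m/s.

Δv ≈ 4990 m/s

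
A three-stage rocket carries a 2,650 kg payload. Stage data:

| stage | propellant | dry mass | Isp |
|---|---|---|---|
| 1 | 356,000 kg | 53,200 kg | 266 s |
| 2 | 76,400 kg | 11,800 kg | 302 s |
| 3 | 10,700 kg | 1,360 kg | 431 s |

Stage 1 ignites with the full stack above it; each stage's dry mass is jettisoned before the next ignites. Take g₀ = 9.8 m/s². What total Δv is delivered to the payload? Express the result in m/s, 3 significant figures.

Δv ≈ 12600 m/s

Ignition mass of stage 1 = 356,000+53,200 + 76,400+11,800 + 10,700+1,360 + 2,650 = 512,110 kg.
Stage 1: m₀ = 512,110 kg, m_f = 512,110 − 356,000 = 156,110 kg; Δv = 266×9.8×ln(3.28) = 2606.8×1.1880 ≈ 3097 m/s.
Stage 2: m₀ = 102,910 kg, m_f = 102,910 − 76,400 = 26,510 kg; Δv = 302×9.8×ln(3.882) = 2959.6×1.3563 ≈ 4014 m/s.
Stage 3: m₀ = 14,710 kg, m_f = 14,710 − 10,700 = 4,010 kg; Δv = 431×9.8×ln(3.668) = 4223.8×1.2997 ≈ 5490 m/s.
Total Δv = 3097 + 4014 + 5490 = 12601 m/s.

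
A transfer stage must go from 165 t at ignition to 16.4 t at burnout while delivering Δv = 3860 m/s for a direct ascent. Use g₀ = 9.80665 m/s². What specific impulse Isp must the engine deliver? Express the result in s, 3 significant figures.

ln(m₀/m_f) = ln(165000/16400) = ln(10.06) = 2.3087.
v_e = Δv / ln(m₀/m_f) = 3860 / 2.3087 = 1672.0 m/s.
Isp = v_e / g₀ = 1672.0 / 9.80665 = 170.5 s.

Isp ≈ 170 s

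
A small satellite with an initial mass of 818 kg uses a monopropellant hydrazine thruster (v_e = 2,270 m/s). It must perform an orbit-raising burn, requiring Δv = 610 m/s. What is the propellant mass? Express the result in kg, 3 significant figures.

propellant mass ≈ 193 kg

By the Tsiolkovsky rocket equation, m₀/m_f = exp(Δv / v_e) = exp(610 / 2270.0) = exp(0.2687) = 1.3083.
m_f = 818 / 1.3083 = 625.239 kg, so propellant = m₀ − m_f = 818 − 625.239 = 192.761 kg.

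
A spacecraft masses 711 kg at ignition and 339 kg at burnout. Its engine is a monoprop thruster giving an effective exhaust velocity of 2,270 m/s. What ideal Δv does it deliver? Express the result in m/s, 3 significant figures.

Δv ≈ 1680 m/s

Δv = v_e · ln(m₀/m_f) = 2270.0 × ln(2.097) = 2270.0 × 0.7407 ≈ 1681.3 m/s.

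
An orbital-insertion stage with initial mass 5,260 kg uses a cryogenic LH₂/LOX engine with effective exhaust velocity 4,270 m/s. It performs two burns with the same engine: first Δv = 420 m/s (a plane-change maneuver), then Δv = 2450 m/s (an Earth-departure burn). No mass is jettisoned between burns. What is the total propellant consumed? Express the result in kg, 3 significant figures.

total propellant consumed ≈ 2570 kg

After the first burn: m = 5260 × exp(−420/4270.0) = 5260 × 0.90632 = 4,767.24 kg.
After the second burn: m = 4,767.24 × exp(−2450/4270.0) = 4,767.24 × 0.56340 = 2,685.86 kg.
Total propellant = m₀ − m_final = 5260 − 2,685.86 = 2,574.14 kg.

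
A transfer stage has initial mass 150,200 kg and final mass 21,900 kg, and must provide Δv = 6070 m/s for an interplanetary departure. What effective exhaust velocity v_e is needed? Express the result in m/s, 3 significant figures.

ln(m₀/m_f) = ln(150200/21900) = ln(6.858) = 1.9255.
From the ideal rocket equation, v_e = Δv / ln(m₀/m_f) = 6070 / 1.9255 = 3152.5 m/s.

v_e ≈ 3150 m/s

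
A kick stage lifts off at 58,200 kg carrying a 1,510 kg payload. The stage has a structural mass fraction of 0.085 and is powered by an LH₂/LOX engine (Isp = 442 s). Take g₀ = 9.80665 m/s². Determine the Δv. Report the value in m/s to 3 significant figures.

Δv ≈ 9620 m/s

Stage wet mass = m₀ − payload = 58,200 − 1,510 = 56,690 kg.
Stage dry mass = ε × stage wet mass = 0.085 × 56,690 = 4,818.65 kg.
Burnout mass m_f = stage dry + payload = 4,818.65 + 1,510 = 6,328.65 kg.
v_e = Isp · g₀ = 442 × 9.80665 = 4334.5 m/s.
By the Tsiolkovsky rocket equation, Δv = v_e · ln(58,200/6,328.65) = 4334.5 × ln(9.196) = 4334.5 × 2.2188 ≈ 9617 m/s.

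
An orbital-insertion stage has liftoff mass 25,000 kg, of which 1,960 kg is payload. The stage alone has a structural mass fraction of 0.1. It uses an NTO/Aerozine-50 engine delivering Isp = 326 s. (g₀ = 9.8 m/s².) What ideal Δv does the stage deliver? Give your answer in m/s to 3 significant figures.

Stage wet mass = m₀ − payload = 25,000 − 1,960 = 23,040 kg.
Stage dry mass = ε × stage wet mass = 0.1 × 23,040 = 2,304 kg.
Burnout mass m_f = stage dry + payload = 2,304 + 1,960 = 4,264 kg.
v_e = Isp · g₀ = 326 × 9.8 = 3194.8 m/s.
Δv = v_e · ln(25,000/4,264) = 3194.8 × ln(5.863) = 3194.8 × 1.7687 ≈ 5651 m/s.

Δv ≈ 5650 m/s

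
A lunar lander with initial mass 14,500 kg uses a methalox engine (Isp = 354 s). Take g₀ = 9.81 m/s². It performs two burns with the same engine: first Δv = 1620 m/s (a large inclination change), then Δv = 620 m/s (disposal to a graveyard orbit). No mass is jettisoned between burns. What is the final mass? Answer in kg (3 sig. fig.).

final mass ≈ 7610 kg

v_e = Isp · g₀ = 354 × 9.81 = 3472.7 m/s.
After the first burn: m = 14500 × exp(−1620/3472.7) = 14500 × 0.62720 = 9,094.4 kg.
After the second burn: m = 9,094.4 × exp(−620/3472.7) = 9,094.4 × 0.83650 = 7,607.47 kg.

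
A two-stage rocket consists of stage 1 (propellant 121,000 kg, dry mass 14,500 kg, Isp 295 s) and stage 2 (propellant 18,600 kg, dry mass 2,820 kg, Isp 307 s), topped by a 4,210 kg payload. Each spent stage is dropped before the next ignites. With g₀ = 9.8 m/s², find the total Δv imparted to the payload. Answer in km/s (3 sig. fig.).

Ignition mass of stage 1 = 121,000+14,500 + 18,600+2,820 + 4,210 = 161,130 kg.
Stage 1: m₀ = 161,130 kg, m_f = 161,130 − 121,000 = 40,130 kg; Δv = 295×9.8×ln(4.015) = 2891.0×1.3901 ≈ 4019 m/s.
Stage 2: m₀ = 25,630 kg, m_f = 25,630 − 18,600 = 7,030 kg; Δv = 307×9.8×ln(3.646) = 3008.6×1.2936 ≈ 3892 m/s.
Total Δv = 4019 + 3892 = 7911 m/s.

Δv ≈ 7.91 km/s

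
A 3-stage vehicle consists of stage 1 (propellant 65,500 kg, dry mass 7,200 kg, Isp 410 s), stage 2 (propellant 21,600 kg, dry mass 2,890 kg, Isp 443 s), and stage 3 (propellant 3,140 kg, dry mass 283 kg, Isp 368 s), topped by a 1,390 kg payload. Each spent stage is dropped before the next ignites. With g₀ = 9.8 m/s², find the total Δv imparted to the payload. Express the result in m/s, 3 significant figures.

Δv ≈ 13700 m/s

Ignition mass of stage 1 = 65,500+7,200 + 21,600+2,890 + 3,140+283 + 1,390 = 102,003 kg.
Stage 1: m₀ = 102,003 kg, m_f = 102,003 − 65,500 = 36,503 kg; Δv = 410×9.8×ln(2.794) = 4018.0×1.0276 ≈ 4129 m/s.
Stage 2: m₀ = 29,303 kg, m_f = 29,303 − 21,600 = 7,703 kg; Δv = 443×9.8×ln(3.804) = 4341.4×1.3361 ≈ 5800 m/s.
Stage 3: m₀ = 4,813 kg, m_f = 4,813 − 3,140 = 1,673 kg; Δv = 368×9.8×ln(2.877) = 3606.4×1.0567 ≈ 3811 m/s.
Total Δv = 4129 + 5800 + 3811 = 13740 m/s.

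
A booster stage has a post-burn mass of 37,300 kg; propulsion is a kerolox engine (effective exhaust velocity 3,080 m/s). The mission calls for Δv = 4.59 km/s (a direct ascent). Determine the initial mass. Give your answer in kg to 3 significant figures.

initial mass ≈ 166000 kg

Rocket equation: m₀/m_f = exp(Δv / v_e) = exp(4590 / 3080.0) = exp(1.4903) = 4.4382.
m₀ = m_f × 4.4382 = 37,300 × 4.4382 = 165,545 kg.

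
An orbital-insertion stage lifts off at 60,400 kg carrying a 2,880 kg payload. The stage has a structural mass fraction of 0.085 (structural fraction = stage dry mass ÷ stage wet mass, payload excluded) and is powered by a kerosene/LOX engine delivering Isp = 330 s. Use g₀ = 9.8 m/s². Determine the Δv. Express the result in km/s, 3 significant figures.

Δv ≈ 6.63 km/s

Stage wet mass = m₀ − payload = 60,400 − 2,880 = 57,520 kg.
Stage dry mass = ε × stage wet mass = 0.085 × 57,520 = 4,889.2 kg.
Burnout mass m_f = stage dry + payload = 4,889.2 + 2,880 = 7,769.2 kg.
v_e = Isp · g₀ = 330 × 9.8 = 3234.0 m/s.
By the Tsiolkovsky rocket equation, Δv = v_e · ln(60,400/7,769.2) = 3234.0 × ln(7.774) = 3234.0 × 2.0508 ≈ 6632 m/s.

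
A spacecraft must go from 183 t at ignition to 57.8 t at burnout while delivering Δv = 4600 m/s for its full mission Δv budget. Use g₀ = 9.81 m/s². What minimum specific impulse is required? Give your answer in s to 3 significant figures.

ln(m₀/m_f) = ln(183000/57800) = ln(3.166) = 1.1525.
v_e = Δv / ln(m₀/m_f) = 4600 / 1.1525 = 3991.3 m/s.
Isp = v_e / g₀ = 3991.3 / 9.81 = 406.9 s.

Isp ≈ 407 s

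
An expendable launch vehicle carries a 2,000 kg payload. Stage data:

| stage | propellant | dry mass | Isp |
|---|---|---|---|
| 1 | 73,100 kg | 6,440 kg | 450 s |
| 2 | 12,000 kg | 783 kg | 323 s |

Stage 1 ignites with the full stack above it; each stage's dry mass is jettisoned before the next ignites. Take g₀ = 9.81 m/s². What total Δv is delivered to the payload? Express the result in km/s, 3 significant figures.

Δv ≈ 11.9 km/s

Ignition mass of stage 1 = 73,100+6,440 + 12,000+783 + 2,000 = 94,323 kg.
Stage 1: m₀ = 94,323 kg, m_f = 94,323 − 73,100 = 21,223 kg; Δv = 450×9.81×ln(4.444) = 4414.5×1.4916 ≈ 6585 m/s.
Stage 2: m₀ = 14,783 kg, m_f = 14,783 − 12,000 = 2,783 kg; Δv = 323×9.81×ln(5.312) = 3168.6×1.6699 ≈ 5291 m/s.
Total Δv = 6585 + 5291 = 11876 m/s.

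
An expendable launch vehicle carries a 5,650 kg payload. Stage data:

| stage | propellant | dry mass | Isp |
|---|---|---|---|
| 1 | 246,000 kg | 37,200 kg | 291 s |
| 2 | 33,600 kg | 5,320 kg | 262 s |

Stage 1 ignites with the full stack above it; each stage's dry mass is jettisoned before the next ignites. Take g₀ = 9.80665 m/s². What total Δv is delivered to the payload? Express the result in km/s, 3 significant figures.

Δv ≈ 7.56 km/s

Ignition mass of stage 1 = 246,000+37,200 + 33,600+5,320 + 5,650 = 327,770 kg.
Stage 1: m₀ = 327,770 kg, m_f = 327,770 − 246,000 = 81,770 kg; Δv = 291×9.80665×ln(4.008) = 2853.7×1.3884 ≈ 3962 m/s.
Stage 2: m₀ = 44,570 kg, m_f = 44,570 − 33,600 = 10,970 kg; Δv = 262×9.80665×ln(4.063) = 2569.3×1.4019 ≈ 3602 m/s.
Total Δv = 3962 + 3602 = 7564 m/s.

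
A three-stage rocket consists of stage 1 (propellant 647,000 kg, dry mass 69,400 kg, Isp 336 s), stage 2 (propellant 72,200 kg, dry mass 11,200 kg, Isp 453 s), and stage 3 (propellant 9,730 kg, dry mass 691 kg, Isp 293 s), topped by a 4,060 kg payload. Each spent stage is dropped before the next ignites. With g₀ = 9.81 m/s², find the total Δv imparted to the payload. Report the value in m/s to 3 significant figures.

Ignition mass of stage 1 = 647,000+69,400 + 72,200+11,200 + 9,730+691 + 4,060 = 814,281 kg.
Stage 1: m₀ = 814,281 kg, m_f = 814,281 − 647,000 = 167,281 kg; Δv = 336×9.81×ln(4.868) = 3296.2×1.5826 ≈ 5217 m/s.
Stage 2: m₀ = 97,881 kg, m_f = 97,881 − 72,200 = 25,681 kg; Δv = 453×9.81×ln(3.811) = 4443.9×1.3380 ≈ 5946 m/s.
Stage 3: m₀ = 14,481 kg, m_f = 14,481 − 9,730 = 4,751 kg; Δv = 293×9.81×ln(3.048) = 2874.3×1.1145 ≈ 3203 m/s.
Total Δv = 5217 + 5946 + 3203 = 14366 m/s.

Δv ≈ 14400 m/s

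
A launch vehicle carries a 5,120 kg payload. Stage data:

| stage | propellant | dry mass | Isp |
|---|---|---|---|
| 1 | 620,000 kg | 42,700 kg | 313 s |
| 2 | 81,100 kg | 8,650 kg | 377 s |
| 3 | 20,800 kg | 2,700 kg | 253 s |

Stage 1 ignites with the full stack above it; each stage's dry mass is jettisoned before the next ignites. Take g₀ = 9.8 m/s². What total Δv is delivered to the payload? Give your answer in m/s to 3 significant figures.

Δv ≈ 12300 m/s

Ignition mass of stage 1 = 620,000+42,700 + 81,100+8,650 + 20,800+2,700 + 5,120 = 781,070 kg.
Stage 1: m₀ = 781,070 kg, m_f = 781,070 − 620,000 = 161,070 kg; Δv = 313×9.8×ln(4.849) = 3067.4×1.5788 ≈ 4843 m/s.
Stage 2: m₀ = 118,370 kg, m_f = 118,370 − 81,100 = 37,270 kg; Δv = 377×9.8×ln(3.176) = 3694.6×1.1556 ≈ 4270 m/s.
Stage 3: m₀ = 28,620 kg, m_f = 28,620 − 20,800 = 7,820 kg; Δv = 253×9.8×ln(3.66) = 2479.4×1.2974 ≈ 3217 m/s.
Total Δv = 4843 + 4270 + 3217 = 12330 m/s.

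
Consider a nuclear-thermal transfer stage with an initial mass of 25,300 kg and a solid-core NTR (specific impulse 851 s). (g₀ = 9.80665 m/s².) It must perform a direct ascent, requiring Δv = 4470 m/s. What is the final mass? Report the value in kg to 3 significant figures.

final mass ≈ 14800 kg

v_e = Isp · g₀ = 851 × 9.80665 = 8345.5 m/s.
From the ideal rocket equation, m₀/m_f = exp(Δv / v_e) = exp(4470 / 8345.5) = exp(0.5356) = 1.7085.
m_f = m₀ / 1.7085 = 25,300 / 1.7085 = 14,808.3 kg.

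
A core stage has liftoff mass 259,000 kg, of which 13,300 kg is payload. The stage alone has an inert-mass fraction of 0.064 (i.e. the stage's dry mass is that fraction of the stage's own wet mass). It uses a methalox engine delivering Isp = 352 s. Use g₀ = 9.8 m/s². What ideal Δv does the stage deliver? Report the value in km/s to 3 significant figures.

Δv ≈ 7.55 km/s

Stage wet mass = m₀ − payload = 259,000 − 13,300 = 245,700 kg.
Stage dry mass = ε × stage wet mass = 0.064 × 245,700 = 15,724.8 kg.
Burnout mass m_f = stage dry + payload = 15,724.8 + 13,300 = 29,024.8 kg.
v_e = Isp · g₀ = 352 × 9.8 = 3449.6 m/s.
Rocket equation: Δv = v_e · ln(259,000/29,024.8) = 3449.6 × ln(8.923) = 3449.6 × 2.1887 ≈ 7550 m/s.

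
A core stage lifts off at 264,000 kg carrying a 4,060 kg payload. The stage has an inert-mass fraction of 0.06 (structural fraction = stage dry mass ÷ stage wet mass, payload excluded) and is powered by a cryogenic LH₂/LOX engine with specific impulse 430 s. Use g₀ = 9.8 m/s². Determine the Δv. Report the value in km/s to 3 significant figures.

Stage wet mass = m₀ − payload = 264,000 − 4,060 = 259,940 kg.
Stage dry mass = ε × stage wet mass = 0.06 × 259,940 = 15,596.4 kg.
Burnout mass m_f = stage dry + payload = 15,596.4 + 4,060 = 19,656.4 kg.
v_e = Isp · g₀ = 430 × 9.8 = 4214.0 m/s.
Rocket equation: Δv = v_e · ln(264,000/19,656.4) = 4214.0 × ln(13.43) = 4214.0 × 2.5975 ≈ 10946 m/s.

Δv ≈ 10.9 km/s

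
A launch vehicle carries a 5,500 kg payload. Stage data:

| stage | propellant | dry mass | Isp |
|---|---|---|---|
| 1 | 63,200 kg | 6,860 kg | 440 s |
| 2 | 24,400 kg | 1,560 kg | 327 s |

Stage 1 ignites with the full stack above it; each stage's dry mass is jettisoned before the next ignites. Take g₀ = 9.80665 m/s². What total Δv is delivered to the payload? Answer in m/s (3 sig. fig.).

Δv ≈ 9000 m/s

Ignition mass of stage 1 = 63,200+6,860 + 24,400+1,560 + 5,500 = 101,520 kg.
Stage 1: m₀ = 101,520 kg, m_f = 101,520 − 63,200 = 38,320 kg; Δv = 440×9.80665×ln(2.649) = 4314.9×0.9743 ≈ 4204 m/s.
Stage 2: m₀ = 31,460 kg, m_f = 31,460 − 24,400 = 7,060 kg; Δv = 327×9.80665×ln(4.456) = 3206.8×1.4943 ≈ 4792 m/s.
Total Δv = 4204 + 4792 = 8996 m/s.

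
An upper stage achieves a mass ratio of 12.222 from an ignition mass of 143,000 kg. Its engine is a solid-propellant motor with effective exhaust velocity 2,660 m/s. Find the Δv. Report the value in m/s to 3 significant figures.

By the Tsiolkovsky rocket equation, Δv = v_e · ln(12.222) = 2660.0 × 2.5032 ≈ 6658.6 m/s.

Δv ≈ 6660 m/s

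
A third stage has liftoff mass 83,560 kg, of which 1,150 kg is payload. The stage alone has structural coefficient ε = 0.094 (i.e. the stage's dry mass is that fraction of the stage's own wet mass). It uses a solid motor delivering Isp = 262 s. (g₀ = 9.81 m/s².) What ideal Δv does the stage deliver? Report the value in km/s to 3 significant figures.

Stage wet mass = m₀ − payload = 83,560 − 1,150 = 82,410 kg.
Stage dry mass = ε × stage wet mass = 0.094 × 82,410 = 7,746.54 kg.
Burnout mass m_f = stage dry + payload = 7,746.54 + 1,150 = 8,896.54 kg.
v_e = Isp · g₀ = 262 × 9.81 = 2570.2 m/s.
Δv = v_e · ln(83,560/8,896.54) = 2570.2 × ln(9.392) = 2570.2 × 2.2399 ≈ 5757 m/s.

Δv ≈ 5.76 km/s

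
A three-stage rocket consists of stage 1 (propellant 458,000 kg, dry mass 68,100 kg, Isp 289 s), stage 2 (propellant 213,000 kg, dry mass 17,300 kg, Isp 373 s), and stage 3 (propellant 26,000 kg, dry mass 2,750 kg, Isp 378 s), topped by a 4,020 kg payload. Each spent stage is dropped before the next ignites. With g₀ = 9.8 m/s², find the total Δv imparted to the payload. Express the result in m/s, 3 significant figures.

Ignition mass of stage 1 = 458,000+68,100 + 213,000+17,300 + 26,000+2,750 + 4,020 = 789,170 kg.
Stage 1: m₀ = 789,170 kg, m_f = 789,170 − 458,000 = 331,170 kg; Δv = 289×9.8×ln(2.383) = 2832.2×0.8683 ≈ 2459 m/s.
Stage 2: m₀ = 263,070 kg, m_f = 263,070 − 213,000 = 50,070 kg; Δv = 373×9.8×ln(5.254) = 3655.4×1.6590 ≈ 6064 m/s.
Stage 3: m₀ = 32,770 kg, m_f = 32,770 − 26,000 = 6,770 kg; Δv = 378×9.8×ln(4.84) = 3704.4×1.5770 ≈ 5842 m/s.
Total Δv = 2459 + 6064 + 5842 = 14365 m/s.

Δv ≈ 14400 m/s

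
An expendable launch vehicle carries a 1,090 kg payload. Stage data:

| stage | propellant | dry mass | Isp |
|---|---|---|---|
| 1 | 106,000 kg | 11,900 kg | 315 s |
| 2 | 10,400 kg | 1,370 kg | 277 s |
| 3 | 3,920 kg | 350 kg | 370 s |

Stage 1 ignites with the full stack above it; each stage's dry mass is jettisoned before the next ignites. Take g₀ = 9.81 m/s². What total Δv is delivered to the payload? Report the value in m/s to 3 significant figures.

Δv ≈ 12100 m/s

Ignition mass of stage 1 = 106,000+11,900 + 10,400+1,370 + 3,920+350 + 1,090 = 135,030 kg.
Stage 1: m₀ = 135,030 kg, m_f = 135,030 − 106,000 = 29,030 kg; Δv = 315×9.81×ln(4.651) = 3090.2×1.5372 ≈ 4750 m/s.
Stage 2: m₀ = 17,130 kg, m_f = 17,130 − 10,400 = 6,730 kg; Δv = 277×9.81×ln(2.545) = 2717.4×0.9343 ≈ 2539 m/s.
Stage 3: m₀ = 5,360 kg, m_f = 5,360 − 3,920 = 1,440 kg; Δv = 370×9.81×ln(3.722) = 3629.7×1.3143 ≈ 4771 m/s.
Total Δv = 4750 + 2539 + 4771 = 12060 m/s.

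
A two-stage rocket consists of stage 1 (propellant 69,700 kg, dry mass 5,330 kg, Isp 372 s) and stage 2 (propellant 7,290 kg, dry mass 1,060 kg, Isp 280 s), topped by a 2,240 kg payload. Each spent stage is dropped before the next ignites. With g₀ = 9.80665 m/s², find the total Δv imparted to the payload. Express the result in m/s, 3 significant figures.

Ignition mass of stage 1 = 69,700+5,330 + 7,290+1,060 + 2,240 = 85,620 kg.
Stage 1: m₀ = 85,620 kg, m_f = 85,620 − 69,700 = 15,920 kg; Δv = 372×9.80665×ln(5.378) = 3648.1×1.6823 ≈ 6137 m/s.
Stage 2: m₀ = 10,590 kg, m_f = 10,590 − 7,290 = 3,300 kg; Δv = 280×9.80665×ln(3.209) = 2745.9×1.1660 ≈ 3202 m/s.
Total Δv = 6137 + 3202 = 9339 m/s.

Δv ≈ 9340 m/s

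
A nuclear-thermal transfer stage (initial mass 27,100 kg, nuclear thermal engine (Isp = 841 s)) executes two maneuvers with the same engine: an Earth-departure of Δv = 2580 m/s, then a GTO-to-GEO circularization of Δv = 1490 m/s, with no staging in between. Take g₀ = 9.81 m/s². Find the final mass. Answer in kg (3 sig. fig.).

final mass ≈ 16500 kg

v_e = Isp · g₀ = 841 × 9.81 = 8250.2 m/s.
After the first burn: m = 27100 × exp(−2580/8250.2) = 27100 × 0.73146 = 19,822.6 kg.
After the second burn: m = 19,822.6 × exp(−1490/8250.2) = 19,822.6 × 0.83477 = 16,547.3 kg.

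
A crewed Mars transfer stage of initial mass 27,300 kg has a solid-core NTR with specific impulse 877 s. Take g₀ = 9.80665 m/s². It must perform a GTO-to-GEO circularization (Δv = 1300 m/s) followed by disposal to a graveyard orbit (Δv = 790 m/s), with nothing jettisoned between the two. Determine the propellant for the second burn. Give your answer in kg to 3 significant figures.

propellant for the second burn ≈ 2060 kg

v_e = Isp · g₀ = 877 × 9.80665 = 8600.4 m/s.
After the first burn: m = 27300 × exp(−1300/8600.4) = 27300 × 0.85971 = 23,470.1 kg.
After the second burn: m = 23,470.1 × exp(−790/8600.4) = 23,470.1 × 0.91224 = 21,410.4 kg.
Second-burn propellant = 23,470.1 − 21,410.4 = 2,059.7 kg.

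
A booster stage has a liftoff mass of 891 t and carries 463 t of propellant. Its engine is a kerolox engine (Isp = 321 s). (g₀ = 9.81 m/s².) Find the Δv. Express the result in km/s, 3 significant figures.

v_e = Isp · g₀ = 321 × 9.81 = 3149.0 m/s.
m_f = m₀ − m_prop = 891 − 463 = 428 t.
By the Tsiolkovsky rocket equation, Δv = v_e · ln(m₀/m_f) = 3149.0 × ln(2.082) = 3149.0 × 0.7332 ≈ 2308.9 m/s.

Δv ≈ 2.31 km/s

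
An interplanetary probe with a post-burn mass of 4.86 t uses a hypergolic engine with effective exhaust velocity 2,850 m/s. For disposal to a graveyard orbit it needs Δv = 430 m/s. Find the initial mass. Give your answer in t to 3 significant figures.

m₀/m_f = exp(Δv / v_e) = exp(430 / 2850.0) = exp(0.1509) = 1.1629.
m₀ = m_f × 1.1629 = 4.86 × 1.1629 = 5.65169 t.

initial mass ≈ 5.65 t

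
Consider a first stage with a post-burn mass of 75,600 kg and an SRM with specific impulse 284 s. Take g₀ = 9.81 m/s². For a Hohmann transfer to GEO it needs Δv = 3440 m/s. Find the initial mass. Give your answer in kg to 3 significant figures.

v_e = Isp · g₀ = 284 × 9.81 = 2786.0 m/s.
From the ideal rocket equation, m₀/m_f = exp(Δv / v_e) = exp(3440 / 2786.0) = exp(1.2347) = 3.4374.
m₀ = m_f × 3.4374 = 75,600 × 3.4374 = 259,867 kg.

initial mass ≈ 260000 kg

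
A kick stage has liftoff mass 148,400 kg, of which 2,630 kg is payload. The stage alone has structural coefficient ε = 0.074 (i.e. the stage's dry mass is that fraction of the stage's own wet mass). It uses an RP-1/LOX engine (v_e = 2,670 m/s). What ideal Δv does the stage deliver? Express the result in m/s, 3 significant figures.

Δv ≈ 6420 m/s

Stage wet mass = m₀ − payload = 148,400 − 2,630 = 145,770 kg.
Stage dry mass = ε × stage wet mass = 0.074 × 145,770 = 10,787 kg.
Burnout mass m_f = stage dry + payload = 10,787 + 2,630 = 13,417 kg.
By the Tsiolkovsky rocket equation, Δv = v_e · ln(148,400/13,417) = 2670.0 × ln(11.06) = 2670.0 × 2.4034 ≈ 6417 m/s.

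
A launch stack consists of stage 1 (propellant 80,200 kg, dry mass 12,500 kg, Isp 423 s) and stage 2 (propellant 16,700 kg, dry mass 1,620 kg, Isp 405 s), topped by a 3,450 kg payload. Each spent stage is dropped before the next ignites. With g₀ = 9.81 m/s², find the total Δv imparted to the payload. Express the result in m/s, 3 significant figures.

Δv ≈ 10800 m/s

Ignition mass of stage 1 = 80,200+12,500 + 16,700+1,620 + 3,450 = 114,470 kg.
Stage 1: m₀ = 114,470 kg, m_f = 114,470 − 80,200 = 34,270 kg; Δv = 423×9.81×ln(3.34) = 4149.6×1.2060 ≈ 5005 m/s.
Stage 2: m₀ = 21,770 kg, m_f = 21,770 − 16,700 = 5,070 kg; Δv = 405×9.81×ln(4.294) = 3973.1×1.4572 ≈ 5789 m/s.
Total Δv = 5005 + 5789 = 10794 m/s.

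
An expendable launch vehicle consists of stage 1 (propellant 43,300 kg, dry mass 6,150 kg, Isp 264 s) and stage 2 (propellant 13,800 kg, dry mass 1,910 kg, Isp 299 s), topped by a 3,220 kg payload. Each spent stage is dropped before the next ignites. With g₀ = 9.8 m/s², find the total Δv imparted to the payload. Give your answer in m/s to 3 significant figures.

Ignition mass of stage 1 = 43,300+6,150 + 13,800+1,910 + 3,220 = 68,380 kg.
Stage 1: m₀ = 68,380 kg, m_f = 68,380 − 43,300 = 25,080 kg; Δv = 264×9.8×ln(2.726) = 2587.2×1.0030 ≈ 2595 m/s.
Stage 2: m₀ = 18,930 kg, m_f = 18,930 − 13,800 = 5,130 kg; Δv = 299×9.8×ln(3.69) = 2930.2×1.3056 ≈ 3826 m/s.
Total Δv = 2595 + 3826 = 6421 m/s.

Δv ≈ 6420 m/s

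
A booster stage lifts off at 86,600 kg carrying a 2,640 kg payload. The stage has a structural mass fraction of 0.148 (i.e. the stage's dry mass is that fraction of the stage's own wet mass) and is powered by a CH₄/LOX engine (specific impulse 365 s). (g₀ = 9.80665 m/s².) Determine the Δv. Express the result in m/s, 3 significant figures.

Stage wet mass = m₀ − payload = 86,600 − 2,640 = 83,960 kg.
Stage dry mass = ε × stage wet mass = 0.148 × 83,960 = 12,426.1 kg.
Burnout mass m_f = stage dry + payload = 12,426.1 + 2,640 = 15,066.1 kg.
v_e = Isp · g₀ = 365 × 9.80665 = 3579.4 m/s.
Δv = v_e · ln(86,600/15,066.1) = 3579.4 × ln(5.748) = 3579.4 × 1.7489 ≈ 6260 m/s.

Δv ≈ 6260 m/s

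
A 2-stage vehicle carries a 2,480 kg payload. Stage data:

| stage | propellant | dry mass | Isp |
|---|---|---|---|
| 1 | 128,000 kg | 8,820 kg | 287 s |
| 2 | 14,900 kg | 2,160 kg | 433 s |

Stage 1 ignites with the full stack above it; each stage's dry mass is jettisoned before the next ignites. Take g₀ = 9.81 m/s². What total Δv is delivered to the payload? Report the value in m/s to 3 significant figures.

Ignition mass of stage 1 = 128,000+8,820 + 14,900+2,160 + 2,480 = 156,360 kg.
Stage 1: m₀ = 156,360 kg, m_f = 156,360 − 128,000 = 28,360 kg; Δv = 287×9.81×ln(5.513) = 2815.5×1.7072 ≈ 4807 m/s.
Stage 2: m₀ = 19,540 kg, m_f = 19,540 − 14,900 = 4,640 kg; Δv = 433×9.81×ln(4.211) = 4247.7×1.4377 ≈ 6107 m/s.
Total Δv = 4807 + 6107 = 10914 m/s.

Δv ≈ 10900 m/s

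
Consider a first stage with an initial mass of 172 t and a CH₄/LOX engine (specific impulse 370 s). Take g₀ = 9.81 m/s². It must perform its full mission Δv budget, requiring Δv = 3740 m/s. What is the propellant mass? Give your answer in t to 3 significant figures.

v_e = Isp · g₀ = 370 × 9.81 = 3629.7 m/s.
m₀/m_f = exp(Δv / v_e) = exp(3740 / 3629.7) = exp(1.0304) = 2.8022.
m_f = 172 / 2.8022 = 61.3803 t, so propellant = m₀ − m_f = 172 − 61.3803 = 110.6197 t.

propellant mass ≈ 111 t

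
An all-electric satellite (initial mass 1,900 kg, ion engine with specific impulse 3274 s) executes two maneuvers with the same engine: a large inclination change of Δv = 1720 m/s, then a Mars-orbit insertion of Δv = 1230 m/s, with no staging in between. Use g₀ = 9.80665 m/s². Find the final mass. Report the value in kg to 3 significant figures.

v_e = Isp · g₀ = 3274 × 9.80665 = 32107.0 m/s.
After the first burn: m = 1900 × exp(−1720/32107.0) = 1900 × 0.94784 = 1,800.9 kg.
After the second burn: m = 1,800.9 × exp(−1230/32107.0) = 1,800.9 × 0.96242 = 1,733.22 kg.

final mass ≈ 1730 kg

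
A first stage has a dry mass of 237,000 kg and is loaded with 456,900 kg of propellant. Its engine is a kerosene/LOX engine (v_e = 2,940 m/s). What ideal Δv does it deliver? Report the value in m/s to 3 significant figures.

Δv ≈ 3160 m/s

m₀ = m_dry + m_prop = 237,000 + 456,900 = 693,900 kg.
Rocket equation: Δv = v_e · ln(m₀/m_f) = 2940.0 × ln(2.928) = 2940.0 × 1.0743 ≈ 3158.3 m/s.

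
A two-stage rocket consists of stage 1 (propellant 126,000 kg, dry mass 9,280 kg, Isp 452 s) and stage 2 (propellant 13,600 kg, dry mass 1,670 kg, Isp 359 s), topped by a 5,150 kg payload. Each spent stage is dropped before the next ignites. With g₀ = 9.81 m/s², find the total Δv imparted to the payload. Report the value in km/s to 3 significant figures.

Ignition mass of stage 1 = 126,000+9,280 + 13,600+1,670 + 5,150 = 155,700 kg.
Stage 1: m₀ = 155,700 kg, m_f = 155,700 − 126,000 = 29,700 kg; Δv = 452×9.81×ln(5.242) = 4434.1×1.6568 ≈ 7346 m/s.
Stage 2: m₀ = 20,420 kg, m_f = 20,420 − 13,600 = 6,820 kg; Δv = 359×9.81×ln(2.994) = 3521.8×1.0967 ≈ 3862 m/s.
Total Δv = 7346 + 3862 = 11208 m/s.

Δv ≈ 11.2 km/s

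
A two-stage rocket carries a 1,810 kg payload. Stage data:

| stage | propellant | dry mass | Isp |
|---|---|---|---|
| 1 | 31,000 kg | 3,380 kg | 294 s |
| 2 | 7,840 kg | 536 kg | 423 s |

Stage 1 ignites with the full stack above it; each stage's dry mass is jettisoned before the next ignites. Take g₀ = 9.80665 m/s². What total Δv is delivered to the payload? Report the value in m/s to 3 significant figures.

Δv ≈ 9520 m/s

Ignition mass of stage 1 = 31,000+3,380 + 7,840+536 + 1,810 = 44,566 kg.
Stage 1: m₀ = 44,566 kg, m_f = 44,566 − 31,000 = 13,566 kg; Δv = 294×9.80665×ln(3.285) = 2883.2×1.1894 ≈ 3429 m/s.
Stage 2: m₀ = 10,186 kg, m_f = 10,186 − 7,840 = 2,346 kg; Δv = 423×9.80665×ln(4.342) = 4148.2×1.4683 ≈ 6091 m/s.
Total Δv = 3429 + 6091 = 9520 m/s.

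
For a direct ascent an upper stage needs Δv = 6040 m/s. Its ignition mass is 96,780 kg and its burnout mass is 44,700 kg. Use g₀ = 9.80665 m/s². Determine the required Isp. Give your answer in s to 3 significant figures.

ln(m₀/m_f) = ln(96780/44700) = ln(2.165) = 0.7725.
v_e = Δv / ln(m₀/m_f) = 6040 / 0.7725 = 7819.1 m/s.
Isp = v_e / g₀ = 7819.1 / 9.80665 = 797.3 s.

Isp ≈ 797 s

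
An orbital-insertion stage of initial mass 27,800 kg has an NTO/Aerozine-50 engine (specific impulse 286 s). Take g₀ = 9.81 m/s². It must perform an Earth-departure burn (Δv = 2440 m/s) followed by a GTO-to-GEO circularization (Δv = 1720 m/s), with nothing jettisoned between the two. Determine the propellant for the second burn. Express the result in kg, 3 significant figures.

v_e = Isp · g₀ = 286 × 9.81 = 2805.7 m/s.
After the first burn: m = 27800 × exp(−2440/2805.7) = 27800 × 0.41909 = 11,650.7 kg.
After the second burn: m = 11,650.7 × exp(−1720/2805.7) = 11,650.7 × 0.54170 = 6,311.18 kg.
Second-burn propellant = 11,650.7 − 6,311.18 = 5,339.52 kg.

propellant for the second burn ≈ 5340 kg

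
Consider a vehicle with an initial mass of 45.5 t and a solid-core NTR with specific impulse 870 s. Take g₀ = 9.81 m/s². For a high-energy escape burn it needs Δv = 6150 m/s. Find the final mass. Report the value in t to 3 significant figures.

v_e = Isp · g₀ = 870 × 9.81 = 8534.7 m/s.
Using Δv = v_e ln(m₀/m_f): m₀/m_f = exp(Δv / v_e) = exp(6150 / 8534.7) = exp(0.7206) = 2.0556.
m_f = m₀ / 2.0556 = 45.5 / 2.0556 = 22.1347 t.

final mass ≈ 22.1 t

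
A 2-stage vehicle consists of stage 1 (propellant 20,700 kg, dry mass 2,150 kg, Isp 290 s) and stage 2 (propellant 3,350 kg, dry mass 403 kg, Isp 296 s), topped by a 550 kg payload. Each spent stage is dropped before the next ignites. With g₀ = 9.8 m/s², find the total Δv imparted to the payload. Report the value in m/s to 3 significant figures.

Δv ≈ 8460 m/s

Ignition mass of stage 1 = 20,700+2,150 + 3,350+403 + 550 = 27,153 kg.
Stage 1: m₀ = 27,153 kg, m_f = 27,153 − 20,700 = 6,453 kg; Δv = 290×9.8×ln(4.208) = 2842.0×1.4369 ≈ 4084 m/s.
Stage 2: m₀ = 4,303 kg, m_f = 4,303 − 3,350 = 953 kg; Δv = 296×9.8×ln(4.515) = 2900.8×1.5075 ≈ 4373 m/s.
Total Δv = 4084 + 4373 = 8457 m/s.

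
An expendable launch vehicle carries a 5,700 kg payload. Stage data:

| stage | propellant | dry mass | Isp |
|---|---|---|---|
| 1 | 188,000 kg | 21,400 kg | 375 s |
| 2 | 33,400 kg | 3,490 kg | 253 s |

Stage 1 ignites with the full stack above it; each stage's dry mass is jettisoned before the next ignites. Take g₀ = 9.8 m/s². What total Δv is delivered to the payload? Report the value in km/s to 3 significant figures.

Ignition mass of stage 1 = 188,000+21,400 + 33,400+3,490 + 5,700 = 251,990 kg.
Stage 1: m₀ = 251,990 kg, m_f = 251,990 − 188,000 = 63,990 kg; Δv = 375×9.8×ln(3.938) = 3675.0×1.3707 ≈ 5037 m/s.
Stage 2: m₀ = 42,590 kg, m_f = 42,590 − 33,400 = 9,190 kg; Δv = 253×9.8×ln(4.634) = 2479.4×1.5335 ≈ 3802 m/s.
Total Δv = 5037 + 3802 = 8839 m/s.

Δv ≈ 8.84 km/s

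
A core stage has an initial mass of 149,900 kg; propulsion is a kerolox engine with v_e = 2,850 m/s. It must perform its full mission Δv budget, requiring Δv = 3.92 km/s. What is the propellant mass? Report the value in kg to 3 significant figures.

propellant mass ≈ 112000 kg

From the ideal rocket equation, m₀/m_f = exp(Δv / v_e) = exp(3920 / 2850.0) = exp(1.3754) = 3.9568.
m_f = 149,900 / 3.9568 = 37,884.1 kg, so propellant = m₀ − m_f = 149,900 − 37,884.1 = 112,015.9 kg.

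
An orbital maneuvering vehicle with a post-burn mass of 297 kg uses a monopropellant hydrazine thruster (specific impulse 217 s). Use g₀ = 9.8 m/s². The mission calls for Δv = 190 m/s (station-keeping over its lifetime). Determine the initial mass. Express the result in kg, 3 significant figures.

initial mass ≈ 325 kg

v_e = Isp · g₀ = 217 × 9.8 = 2126.6 m/s.
Rocket equation: m₀/m_f = exp(Δv / v_e) = exp(190 / 2126.6) = exp(0.0893) = 1.0935.
m₀ = m_f × 1.0935 = 297 × 1.0935 = 324.77 kg.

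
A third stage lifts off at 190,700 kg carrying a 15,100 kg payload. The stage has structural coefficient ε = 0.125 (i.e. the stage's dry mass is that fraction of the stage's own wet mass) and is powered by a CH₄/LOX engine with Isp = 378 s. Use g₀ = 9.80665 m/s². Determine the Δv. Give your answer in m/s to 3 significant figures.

Stage wet mass = m₀ − payload = 190,700 − 15,100 = 175,600 kg.
Stage dry mass = ε × stage wet mass = 0.125 × 175,600 = 21,950 kg.
Burnout mass m_f = stage dry + payload = 21,950 + 15,100 = 37,050 kg.
v_e = Isp · g₀ = 378 × 9.80665 = 3706.9 m/s.
Rocket equation: Δv = v_e · ln(190,700/37,050) = 3706.9 × ln(5.147) = 3706.9 × 1.6384 ≈ 6074 m/s.

Δv ≈ 6070 m/s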